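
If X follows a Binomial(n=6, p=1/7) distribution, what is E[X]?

For X ~ Binomial(n=6, p=1/7), the expected value is:
E[X] = \frac{6}{7}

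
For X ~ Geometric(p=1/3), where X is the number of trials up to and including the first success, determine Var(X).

For X ~ Geometric(p=1/3), where X is the number of trials up to and including the first success:
Var(X) = 6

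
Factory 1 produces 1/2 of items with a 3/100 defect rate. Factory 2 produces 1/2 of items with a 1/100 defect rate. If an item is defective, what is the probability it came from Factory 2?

Using Bayes' theorem:
P(F1) = 1/2, P(D|F1) = 3/100
P(F2) = 1/2, P(D|F2) = 1/100
P(D) = P(D|F1)P(F1) + P(D|F2)P(F2)
     = \frac{1}{50}
P(F2|D) = P(D|F2)P(F2) / P(D)
= \frac{1}{4}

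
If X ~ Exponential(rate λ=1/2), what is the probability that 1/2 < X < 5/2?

P(1/2 < X < 5/2) = ∫_{1/2}^{5/2} f(x) dx
where f(x) = \frac{e^{- \frac{x}{2}}}{2}
= - \frac{1 - e}{e^{\frac{5}{4}}}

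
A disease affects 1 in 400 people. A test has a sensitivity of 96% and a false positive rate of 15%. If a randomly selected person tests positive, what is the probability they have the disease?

Let D = the rare event, + = positive/flagged.
P(D) = 1/400
P(+|D) = 96/100 = 24/25
P(+|D') = 15/100 = 3/20
P(+) = P(+|D)P(D) + P(+|D')P(D')
     = \frac{24}{25} × \frac{1}{400} + \frac{3}{20} × \frac{399}{400}
     = \frac{6081}{40000}
P(D|+) = P(+|D)P(D)/P(+) = \frac{32}{2027}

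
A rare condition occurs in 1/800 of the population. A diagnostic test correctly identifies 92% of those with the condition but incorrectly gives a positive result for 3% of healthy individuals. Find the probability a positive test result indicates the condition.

Let D = the rare event, + = positive/flagged.
P(D) = 1/800
P(+|D) = 92/100 = 23/25
P(+|D') = 3/100
P(+) = P(+|D)P(D) + P(+|D')P(D')
     = \frac{23}{25} × \frac{1}{800} + \frac{3}{100} × \frac{799}{800}
     = \frac{2489}{80000}
P(D|+) = P(+|D)P(D)/P(+) = \frac{92}{2489}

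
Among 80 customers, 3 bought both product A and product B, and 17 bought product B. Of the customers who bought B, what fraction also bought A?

P(A ∩ B) = 3/80
P(B) = 17/80
P(A|B) = P(A ∩ B) / P(B) = (3/80) / (17/80) = 3/17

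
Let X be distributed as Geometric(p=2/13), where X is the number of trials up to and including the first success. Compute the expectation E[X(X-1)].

E[X(X-1)] = E[X² - X] = E[X²] - E[X]
E[X] = \frac{13}{2}
E[X²] = Var(X) + (E[X])² = \frac{143}{4} + (\frac{13}{2})² = 78
E[X(X-1)] = 78 - \frac{13}{2} = \frac{143}{2}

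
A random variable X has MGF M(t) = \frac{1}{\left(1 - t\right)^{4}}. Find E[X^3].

To find E[X^3], compute M^(3)(0):
M^(1)(t) = \frac{4}{\left(1 - t\right)^{5}}
M^(2)(t) = \frac{20}{\left(1 - t\right)^{6}}
M^(3)(t) = \frac{120}{\left(1 - t\right)^{7}}
M^(3)(0) = 120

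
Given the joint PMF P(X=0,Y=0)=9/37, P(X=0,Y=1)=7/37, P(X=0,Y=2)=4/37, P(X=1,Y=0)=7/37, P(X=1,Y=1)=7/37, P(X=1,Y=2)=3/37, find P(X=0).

P(X=0) = P(X=0,Y=0) + P(X=0,Y=1) + P(X=0,Y=2)
= 9/37 + 7/37 + 4/37
= 20/37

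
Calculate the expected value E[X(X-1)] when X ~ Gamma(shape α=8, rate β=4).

E[X(X-1)] = E[X² - X] = E[X²] - E[X]
E[X] = 2
E[X²] = Var(X) + (E[X])² = \frac{1}{2} + (2)² = \frac{9}{2}
E[X(X-1)] = \frac{9}{2} - 2 = \frac{5}{2}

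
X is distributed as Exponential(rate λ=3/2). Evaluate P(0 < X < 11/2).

P(0 < X < 11/2) = ∫_{0}^{11/2} f(x) dx
where f(x) = \frac{3 e^{- \frac{3 x}{2}}}{2}
= 1 - e^{- \frac{33}{4}}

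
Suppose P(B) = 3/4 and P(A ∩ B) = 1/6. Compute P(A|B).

P(A|B) = P(A ∩ B) / P(B)
= (1/6) / (3/4)
= 2/9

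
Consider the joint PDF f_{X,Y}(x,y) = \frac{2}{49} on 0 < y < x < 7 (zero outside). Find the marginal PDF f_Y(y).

f_Y(y) = ∫_y^7 \frac{2}{49} dx = \frac{2}{7} - \frac{2 y}{49}
for 0 < y < 7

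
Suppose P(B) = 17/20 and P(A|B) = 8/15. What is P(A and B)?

By definition, P(A|B) = P(A ∩ B) / P(B)
So P(A ∩ B) = P(A|B) × P(B)
= 8/15 × 17/20
= 34/75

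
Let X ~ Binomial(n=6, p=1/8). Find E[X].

For X ~ Binomial(n=6, p=1/8), the expected value is:
E[X] = \frac{3}{4}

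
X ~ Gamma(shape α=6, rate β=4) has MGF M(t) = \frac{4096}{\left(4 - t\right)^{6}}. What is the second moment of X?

To find E[X^2], compute M^(2)(0):
M^(1)(t) = \frac{24576}{\left(4 - t\right)^{7}}
M^(2)(t) = \frac{172032}{\left(4 - t\right)^{8}}
M^(2)(0) = \frac{21}{8}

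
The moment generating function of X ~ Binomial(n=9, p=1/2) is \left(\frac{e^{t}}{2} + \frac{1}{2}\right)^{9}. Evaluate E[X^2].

To find E[X^2], compute M^(2)(0):
M^(1)(t) = \frac{9 \left(\frac{e^{t}}{2} + \frac{1}{2}\right)^{8} e^{t}}{2}
M^(2)(t) = \frac{9 \left(\frac{e^{t}}{2} + \frac{1}{2}\right)^{8} e^{t}}{2} + 18 \left(\frac{e^{t}}{2} + \frac{1}{2}\right)^{7} e^{2 t}
M^(2)(0) = \frac{45}{2}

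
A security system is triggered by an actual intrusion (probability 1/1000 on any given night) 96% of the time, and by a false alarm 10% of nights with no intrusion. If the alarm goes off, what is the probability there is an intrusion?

Let D = the rare event, + = positive/flagged.
P(D) = 1/1000
P(+|D) = 96/100 = 24/25
P(+|D') = 10/100 = 1/10
P(+) = P(+|D)P(D) + P(+|D')P(D')
     = \frac{24}{25} × \frac{1}{1000} + \frac{1}{10} × \frac{999}{1000}
     = \frac{5043}{50000}
P(D|+) = P(+|D)P(D)/P(+) = \frac{16}{1681}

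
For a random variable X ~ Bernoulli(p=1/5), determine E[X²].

Using the identity E[X²] = Var(X) + (E[X])²:
E[X] = \frac{1}{5}
Var(X) = \frac{4}{25}
E[X²] = \frac{4}{25} + (\frac{1}{5})²
= \frac{1}{5}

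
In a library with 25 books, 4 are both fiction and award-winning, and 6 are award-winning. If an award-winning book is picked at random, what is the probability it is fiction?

P(A ∩ B) = 4/25
P(B) = 6/25
P(A|B) = P(A ∩ B) / P(B) = (4/25) / (6/25) = 2/3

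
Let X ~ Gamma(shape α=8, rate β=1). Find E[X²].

Using the identity E[X²] = Var(X) + (E[X])²:
E[X] = 8
Var(X) = 8
E[X²] = 8 + (8)²
= 72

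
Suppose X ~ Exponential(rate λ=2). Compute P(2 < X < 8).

P(2 < X < 8) = ∫_{2}^{8} f(x) dx
where f(x) = 2 e^{- 2 x}
= - \frac{1 - e^{12}}{e^{16}}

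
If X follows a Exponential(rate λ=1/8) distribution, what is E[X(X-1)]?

E[X(X-1)] = E[X² - X] = E[X²] - E[X]
E[X] = 8
E[X²] = Var(X) + (E[X])² = 64 + (8)² = 128
E[X(X-1)] = 128 - 8 = 120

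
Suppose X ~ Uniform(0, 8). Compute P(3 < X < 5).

P(3 < X < 5) = ∫_{3}^{5} f(x) dx
where f(x) = \frac{1}{8}
= \frac{1}{4}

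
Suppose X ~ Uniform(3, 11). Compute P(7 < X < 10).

P(7 < X < 10) = ∫_{7}^{10} f(x) dx
where f(x) = \frac{1}{8}
= \frac{3}{8}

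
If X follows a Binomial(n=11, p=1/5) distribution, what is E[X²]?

Using the identity E[X²] = Var(X) + (E[X])²:
E[X] = \frac{11}{5}
Var(X) = \frac{44}{25}
E[X²] = \frac{44}{25} + (\frac{11}{5})²
= \frac{33}{5}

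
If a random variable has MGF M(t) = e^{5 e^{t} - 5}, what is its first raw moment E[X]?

To find E[X], compute M^(1)(0):
M^(1)(t) = 5 e^{t} e^{5 e^{t} - 5}
M^(1)(0) = 5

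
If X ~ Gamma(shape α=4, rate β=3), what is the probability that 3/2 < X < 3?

P(3/2 < X < 3) = ∫_{3/2}^{3} f(x) dx
where f(x) = \frac{27 x^{3} e^{- 3 x}}{2}
= - \frac{172}{e^{9}} + \frac{493}{16 e^{\frac{9}{2}}}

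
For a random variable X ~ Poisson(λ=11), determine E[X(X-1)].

E[X(X-1)] = E[X² - X] = E[X²] - E[X]
E[X] = 11
E[X²] = Var(X) + (E[X])² = 11 + (11)² = 132
E[X(X-1)] = 132 - 11 = 121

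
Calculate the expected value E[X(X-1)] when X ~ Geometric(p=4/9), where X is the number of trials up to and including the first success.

E[X(X-1)] = E[X² - X] = E[X²] - E[X]
E[X] = \frac{9}{4}
E[X²] = Var(X) + (E[X])² = \frac{45}{16} + (\frac{9}{4})² = \frac{63}{8}
E[X(X-1)] = \frac{63}{8} - \frac{9}{4} = \frac{45}{8}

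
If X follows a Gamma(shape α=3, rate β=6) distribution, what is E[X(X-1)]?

E[X(X-1)] = E[X² - X] = E[X²] - E[X]
E[X] = \frac{1}{2}
E[X²] = Var(X) + (E[X])² = \frac{1}{12} + (\frac{1}{2})² = \frac{1}{3}
E[X(X-1)] = \frac{1}{3} - \frac{1}{2} = - \frac{1}{6}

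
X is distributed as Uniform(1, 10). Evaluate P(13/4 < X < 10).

P(13/4 < X < 10) = ∫_{13/4}^{10} f(x) dx
where f(x) = \frac{1}{9}
= \frac{3}{4}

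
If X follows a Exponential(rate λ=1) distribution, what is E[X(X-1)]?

E[X(X-1)] = E[X² - X] = E[X²] - E[X]
E[X] = 1
E[X²] = Var(X) + (E[X])² = 1 + (1)² = 2
E[X(X-1)] = 2 - 1 = 1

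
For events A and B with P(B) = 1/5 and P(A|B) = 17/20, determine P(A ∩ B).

By definition, P(A|B) = P(A ∩ B) / P(B)
So P(A ∩ B) = P(A|B) × P(B)
= 17/20 × 1/5
= 17/100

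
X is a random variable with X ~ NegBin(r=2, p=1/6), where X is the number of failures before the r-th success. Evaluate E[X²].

Using the identity E[X²] = Var(X) + (E[X])²:
E[X] = 10
Var(X) = 60
E[X²] = 60 + (10)²
= 160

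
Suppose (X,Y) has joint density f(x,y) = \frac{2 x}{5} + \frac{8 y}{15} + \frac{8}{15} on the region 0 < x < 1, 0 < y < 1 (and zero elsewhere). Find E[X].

E[X] = ∫_0^1 ∫_0^1 x × f(x,y) dy dx
= ∫_0^1 ∫_0^1 x × (\frac{2 x}{5} + \frac{8 y}{15} + \frac{8}{15}) dy dx
= \frac{8}{15}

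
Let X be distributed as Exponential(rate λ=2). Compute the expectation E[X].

For X ~ Exponential(rate λ=2), the expected value is:
E[X] = \frac{1}{2}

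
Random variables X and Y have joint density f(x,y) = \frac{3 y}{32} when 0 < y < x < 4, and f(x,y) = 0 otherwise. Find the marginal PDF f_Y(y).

f_Y(y) = ∫_y^4 \frac{3 y}{32} dx = \frac{3 y \left(4 - y\right)}{32}
for 0 < y < 4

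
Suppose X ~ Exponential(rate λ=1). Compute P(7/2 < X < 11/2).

P(7/2 < X < 11/2) = ∫_{7/2}^{11/2} f(x) dx
where f(x) = e^{- x}
= - \frac{1 - e^{2}}{e^{\frac{11}{2}}}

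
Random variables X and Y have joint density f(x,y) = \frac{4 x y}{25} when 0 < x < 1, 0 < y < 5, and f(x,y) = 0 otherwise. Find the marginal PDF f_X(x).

f_X(x) = ∫_0^5 f(x,y) dy
= ∫_0^5 \frac{4 x y}{25} dy
= 2 x for 0 < x < 1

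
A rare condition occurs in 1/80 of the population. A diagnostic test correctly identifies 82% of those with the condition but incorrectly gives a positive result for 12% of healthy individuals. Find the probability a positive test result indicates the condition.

Let D = the rare event, + = positive/flagged.
P(D) = 1/80
P(+|D) = 82/100 = 41/50
P(+|D') = 12/100 = 3/25
P(+) = P(+|D)P(D) + P(+|D')P(D')
     = \frac{41}{50} × \frac{1}{80} + \frac{3}{25} × \frac{79}{80}
     = \frac{103}{800}
P(D|+) = P(+|D)P(D)/P(+) = \frac{41}{515}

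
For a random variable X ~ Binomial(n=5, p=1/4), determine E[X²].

Using the identity E[X²] = Var(X) + (E[X])²:
E[X] = \frac{5}{4}
Var(X) = \frac{15}{16}
E[X²] = \frac{15}{16} + (\frac{5}{4})²
= \frac{5}{2}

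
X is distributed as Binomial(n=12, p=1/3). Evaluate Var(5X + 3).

For X ~ Binomial(n=12, p=1/3):
Var(X) = \frac{8}{3}
Var(5X + 3) = (5)² × Var(X) = 25 × \frac{8}{3} = \frac{200}{3}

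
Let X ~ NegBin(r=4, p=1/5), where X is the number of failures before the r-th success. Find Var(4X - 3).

For X ~ NegBin(r=4, p=1/5), where X is the number of failures before the r-th success:
Var(X) = 80
Var(4X - 3) = (4)² × Var(X) = 16 × 80 = 1280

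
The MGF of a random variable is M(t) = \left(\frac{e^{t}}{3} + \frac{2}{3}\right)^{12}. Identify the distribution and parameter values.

The MGF M(t) = \left(\frac{e^{t}}{3} + \frac{2}{3}\right)^{12} is the standard form for the Binomial distribution.
Comparing with the known MGF formula identifies: Binomial(n=12, p=1/3)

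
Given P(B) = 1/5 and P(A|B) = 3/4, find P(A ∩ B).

By definition, P(A|B) = P(A ∩ B) / P(B)
So P(A ∩ B) = P(A|B) × P(B)
= 3/4 × 1/5
= 3/20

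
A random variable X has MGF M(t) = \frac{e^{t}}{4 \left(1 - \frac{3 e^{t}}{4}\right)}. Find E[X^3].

To find E[X^3], compute M^(3)(0):
M^(1)(t) = \frac{e^{t}}{4 \left(1 - \frac{3 e^{t}}{4}\right)} + \frac{3 e^{2 t}}{16 \left(1 - \frac{3 e^{t}}{4}\right)^{2}}
M^(2)(t) = \frac{e^{t}}{4 \left(1 - \frac{3 e^{t}}{4}\right)} + \frac{9 e^{2 t}}{16 \left(1 - \frac{3 e^{t}}{4}\right)^{2}} + \frac{9 e^{3 t}}{32 \left(1 - \frac{3 e^{t}}{4}\right)^{3}}
M^(3)(t) = \frac{e^{t}}{4 \left(1 - \frac{3 e^{t}}{4}\right)} + \frac{21 e^{2 t}}{16 \left(1 - \frac{3 e^{t}}{4}\right)^{2}} + \frac{27 e^{3 t}}{16 \left(1 - \frac{3 e^{t}}{4}\right)^{3}} + \frac{81 e^{4 t}}{128 \left(1 - \frac{3 e^{t}}{4}\right)^{4}}
M^(3)(0) = 292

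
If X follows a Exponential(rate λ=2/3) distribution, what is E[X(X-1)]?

E[X(X-1)] = E[X² - X] = E[X²] - E[X]
E[X] = \frac{3}{2}
E[X²] = Var(X) + (E[X])² = \frac{9}{4} + (\frac{3}{2})² = \frac{9}{2}
E[X(X-1)] = \frac{9}{2} - \frac{3}{2} = 3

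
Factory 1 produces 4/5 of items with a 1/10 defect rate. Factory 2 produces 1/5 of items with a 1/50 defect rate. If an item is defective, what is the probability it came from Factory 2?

Using Bayes' theorem:
P(F1) = 4/5, P(D|F1) = 1/10
P(F2) = 1/5, P(D|F2) = 1/50
P(D) = P(D|F1)P(F1) + P(D|F2)P(F2)
     = \frac{21}{250}
P(F2|D) = P(D|F2)P(F2) / P(D)
= \frac{1}{21}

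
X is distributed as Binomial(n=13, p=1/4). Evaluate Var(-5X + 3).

For X ~ Binomial(n=13, p=1/4):
Var(X) = \frac{39}{16}
Var(-5X + 3) = (-5)² × Var(X) = 25 × \frac{39}{16} = \frac{975}{16}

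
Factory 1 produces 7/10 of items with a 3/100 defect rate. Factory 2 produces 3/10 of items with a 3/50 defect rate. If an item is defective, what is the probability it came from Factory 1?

Using Bayes' theorem:
P(F1) = 7/10, P(D|F1) = 3/100
P(F2) = 3/10, P(D|F2) = 3/50
P(D) = P(D|F1)P(F1) + P(D|F2)P(F2)
     = \frac{39}{1000}
P(F1|D) = P(D|F1)P(F1) / P(D)
= \frac{7}{13}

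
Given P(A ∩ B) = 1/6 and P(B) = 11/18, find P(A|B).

P(A|B) = P(A ∩ B) / P(B)
= (1/6) / (11/18)
= 3/11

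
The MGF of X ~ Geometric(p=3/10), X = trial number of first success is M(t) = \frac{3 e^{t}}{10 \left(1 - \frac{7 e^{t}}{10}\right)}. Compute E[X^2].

To find E[X^2], compute M^(2)(0):
M^(1)(t) = \frac{3 e^{t}}{10 \left(1 - \frac{7 e^{t}}{10}\right)} + \frac{21 e^{2 t}}{100 \left(1 - \frac{7 e^{t}}{10}\right)^{2}}
M^(2)(t) = \frac{3 e^{t}}{10 \left(1 - \frac{7 e^{t}}{10}\right)} + \frac{63 e^{2 t}}{100 \left(1 - \frac{7 e^{t}}{10}\right)^{2}} + \frac{147 e^{3 t}}{500 \left(1 - \frac{7 e^{t}}{10}\right)^{3}}
M^(2)(0) = \frac{170}{9}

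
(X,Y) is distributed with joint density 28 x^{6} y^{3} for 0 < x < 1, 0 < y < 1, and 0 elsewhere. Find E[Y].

E[Y] = ∫_0^1 ∫_0^1 y × f(x,y) dx dy
= \frac{4}{5}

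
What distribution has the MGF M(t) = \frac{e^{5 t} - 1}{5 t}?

The MGF M(t) = \frac{e^{5 t} - 1}{5 t} is the standard form for the Uniform distribution.
Comparing with the known MGF formula identifies: Uniform(0, 5)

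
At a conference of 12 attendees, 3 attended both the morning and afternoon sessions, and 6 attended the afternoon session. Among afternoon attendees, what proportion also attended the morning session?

P(A ∩ B) = 3/12 = 1/4
P(B) = 6/12 = 1/2
P(A|B) = P(A ∩ B) / P(B) = (1/4) / (1/2) = 1/2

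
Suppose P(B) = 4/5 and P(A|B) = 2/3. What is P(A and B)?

By definition, P(A|B) = P(A ∩ B) / P(B)
So P(A ∩ B) = P(A|B) × P(B)
= 2/3 × 4/5
= 8/15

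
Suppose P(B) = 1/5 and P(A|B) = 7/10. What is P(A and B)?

By definition, P(A|B) = P(A ∩ B) / P(B)
So P(A ∩ B) = P(A|B) × P(B)
= 7/10 × 1/5
= 7/50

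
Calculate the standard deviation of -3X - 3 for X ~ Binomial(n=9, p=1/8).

For X ~ Binomial(n=9, p=1/8):
Var(X) = \frac{63}{64}
SD(X) = √(Var(X)) = √(\frac{63}{64}) = \frac{3 \sqrt{7}}{8}
SD(-3X - 3) = |-3| × SD(X) = 3 × \frac{3 \sqrt{7}}{8} = \frac{9 \sqrt{7}}{8}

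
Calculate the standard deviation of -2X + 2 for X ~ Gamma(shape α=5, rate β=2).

For X ~ Gamma(shape α=5, rate β=2):
Var(X) = \frac{5}{4}
SD(X) = √(Var(X)) = √(\frac{5}{4}) = \frac{\sqrt{5}}{2}
SD(-2X + 2) = |-2| × SD(X) = 2 × \frac{\sqrt{5}}{2} = \sqrt{5}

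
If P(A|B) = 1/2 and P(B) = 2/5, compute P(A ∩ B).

By definition, P(A|B) = P(A ∩ B) / P(B)
So P(A ∩ B) = P(A|B) × P(B)
= 1/2 × 2/5
= 1/5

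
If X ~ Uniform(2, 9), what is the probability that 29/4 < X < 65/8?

P(29/4 < X < 65/8) = ∫_{29/4}^{65/8} f(x) dx
where f(x) = \frac{1}{7}
= \frac{1}{8}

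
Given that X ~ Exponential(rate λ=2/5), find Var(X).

For X ~ Exponential(rate λ=2/5):
Var(X) = \frac{25}{4}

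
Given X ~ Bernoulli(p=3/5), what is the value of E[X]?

For X ~ Bernoulli(p=3/5), the expected value is:
E[X] = \frac{3}{5}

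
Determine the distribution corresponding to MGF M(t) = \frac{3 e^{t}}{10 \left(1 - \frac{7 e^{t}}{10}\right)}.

The MGF M(t) = \frac{3 e^{t}}{10 \left(1 - \frac{7 e^{t}}{10}\right)} is the standard form for the Geometric distribution.
Comparing with the known MGF formula identifies: Geometric(p=3/10), X = trial number of first success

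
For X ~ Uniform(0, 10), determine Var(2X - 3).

For X ~ Uniform(0, 10):
Var(X) = \frac{25}{3}
Var(2X - 3) = (2)² × Var(X) = 4 × \frac{25}{3} = \frac{100}{3}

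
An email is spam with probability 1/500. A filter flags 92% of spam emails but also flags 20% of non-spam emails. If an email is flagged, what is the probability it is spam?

Let D = the rare event, + = positive/flagged.
P(D) = 1/500
P(+|D) = 92/100 = 23/25
P(+|D') = 20/100 = 1/5
P(+) = P(+|D)P(D) + P(+|D')P(D')
     = \frac{23}{25} × \frac{1}{500} + \frac{1}{5} × \frac{499}{500}
     = \frac{1259}{6250}
P(D|+) = P(+|D)P(D)/P(+) = \frac{23}{2518}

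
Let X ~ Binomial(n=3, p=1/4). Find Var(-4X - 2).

For X ~ Binomial(n=3, p=1/4):
Var(X) = \frac{9}{16}
Var(-4X - 2) = (-4)² × Var(X) = 16 × \frac{9}{16} = 9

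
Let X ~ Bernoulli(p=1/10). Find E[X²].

Using the identity E[X²] = Var(X) + (E[X])²:
E[X] = \frac{1}{10}
Var(X) = \frac{9}{100}
E[X²] = \frac{9}{100} + (\frac{1}{10})²
= \frac{1}{10}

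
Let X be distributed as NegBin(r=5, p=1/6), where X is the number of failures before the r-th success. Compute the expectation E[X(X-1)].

E[X(X-1)] = E[X² - X] = E[X²] - E[X]
E[X] = 25
E[X²] = Var(X) + (E[X])² = 150 + (25)² = 775
E[X(X-1)] = 775 - 25 = 750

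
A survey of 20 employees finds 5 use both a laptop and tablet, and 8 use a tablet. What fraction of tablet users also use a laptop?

P(A ∩ B) = 5/20 = 1/4
P(B) = 8/20 = 2/5
P(A|B) = P(A ∩ B) / P(B) = (1/4) / (2/5) = 5/8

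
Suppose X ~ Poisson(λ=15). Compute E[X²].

Using the identity E[X²] = Var(X) + (E[X])²:
E[X] = 15
Var(X) = 15
E[X²] = 15 + (15)²
= 240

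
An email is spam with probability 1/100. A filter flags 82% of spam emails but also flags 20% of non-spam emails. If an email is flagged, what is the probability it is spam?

Let D = the rare event, + = positive/flagged.
P(D) = 1/100
P(+|D) = 82/100 = 41/50
P(+|D') = 20/100 = 1/5
P(+) = P(+|D)P(D) + P(+|D')P(D')
     = \frac{41}{50} × \frac{1}{100} + \frac{1}{5} × \frac{99}{100}
     = \frac{1031}{5000}
P(D|+) = P(+|D)P(D)/P(+) = \frac{41}{1031}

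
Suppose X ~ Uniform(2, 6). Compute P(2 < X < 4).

P(2 < X < 4) = ∫_{2}^{4} f(x) dx
where f(x) = \frac{1}{4}
= \frac{1}{2}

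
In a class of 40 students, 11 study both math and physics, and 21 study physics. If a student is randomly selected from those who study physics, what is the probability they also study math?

P(A ∩ B) = 11/40
P(B) = 21/40
P(A|B) = P(A ∩ B) / P(B) = (11/40) / (21/40) = 11/21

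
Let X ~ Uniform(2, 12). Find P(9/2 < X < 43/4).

P(9/2 < X < 43/4) = ∫_{9/2}^{43/4} f(x) dx
where f(x) = \frac{1}{10}
= \frac{5}{8}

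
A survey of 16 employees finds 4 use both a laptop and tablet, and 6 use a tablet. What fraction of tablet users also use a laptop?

P(A ∩ B) = 4/16 = 1/4
P(B) = 6/16 = 3/8
P(A|B) = P(A ∩ B) / P(B) = (1/4) / (3/8) = 2/3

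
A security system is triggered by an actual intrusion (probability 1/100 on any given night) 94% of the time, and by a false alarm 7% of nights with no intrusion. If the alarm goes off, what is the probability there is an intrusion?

Let D = the rare event, + = positive/flagged.
P(D) = 1/100
P(+|D) = 94/100 = 47/50
P(+|D') = 7/100
P(+) = P(+|D)P(D) + P(+|D')P(D')
     = \frac{47}{50} × \frac{1}{100} + \frac{7}{100} × \frac{99}{100}
     = \frac{787}{10000}
P(D|+) = P(+|D)P(D)/P(+) = \frac{94}{787}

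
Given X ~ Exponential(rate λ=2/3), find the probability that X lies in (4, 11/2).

P(4 < X < 11/2) = ∫_{4}^{11/2} f(x) dx
where f(x) = \frac{2 e^{- \frac{2 x}{3}}}{3}
= - \frac{1 - e}{e^{\frac{11}{3}}}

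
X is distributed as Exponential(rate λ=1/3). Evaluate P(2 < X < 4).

P(2 < X < 4) = ∫_{2}^{4} f(x) dx
where f(x) = \frac{e^{- \frac{x}{3}}}{3}
= - \frac{1 - e^{\frac{2}{3}}}{e^{\frac{4}{3}}}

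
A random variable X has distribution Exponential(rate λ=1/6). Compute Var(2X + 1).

For X ~ Exponential(rate λ=1/6):
Var(X) = 36
Var(2X + 1) = (2)² × Var(X) = 4 × 36 = 144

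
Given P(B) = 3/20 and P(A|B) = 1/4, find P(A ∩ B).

By definition, P(A|B) = P(A ∩ B) / P(B)
So P(A ∩ B) = P(A|B) × P(B)
= 1/4 × 3/20
= 3/80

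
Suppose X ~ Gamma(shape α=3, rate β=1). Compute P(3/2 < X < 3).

P(3/2 < X < 3) = ∫_{3/2}^{3} f(x) dx
where f(x) = \frac{x^{2} e^{- x}}{2}
= - \frac{17}{2 e^{3}} + \frac{29}{8 e^{\frac{3}{2}}}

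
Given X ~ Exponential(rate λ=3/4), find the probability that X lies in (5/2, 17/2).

P(5/2 < X < 17/2) = ∫_{5/2}^{17/2} f(x) dx
where f(x) = \frac{3 e^{- \frac{3 x}{4}}}{4}
= - \frac{1 - e^{\frac{9}{2}}}{e^{\frac{51}{8}}}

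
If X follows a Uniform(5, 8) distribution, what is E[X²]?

Using the identity E[X²] = Var(X) + (E[X])²:
E[X] = \frac{13}{2}
Var(X) = \frac{3}{4}
E[X²] = \frac{3}{4} + (\frac{13}{2})²
= 43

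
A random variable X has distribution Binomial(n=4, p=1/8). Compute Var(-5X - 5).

For X ~ Binomial(n=4, p=1/8):
Var(X) = \frac{7}{16}
Var(-5X - 5) = (-5)² × Var(X) = 25 × \frac{7}{16} = \frac{175}{16}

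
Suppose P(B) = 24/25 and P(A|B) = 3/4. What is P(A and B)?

By definition, P(A|B) = P(A ∩ B) / P(B)
So P(A ∩ B) = P(A|B) × P(B)
= 3/4 × 24/25
= 18/25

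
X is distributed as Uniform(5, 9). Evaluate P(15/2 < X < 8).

P(15/2 < X < 8) = ∫_{15/2}^{8} f(x) dx
where f(x) = \frac{1}{4}
= \frac{1}{8}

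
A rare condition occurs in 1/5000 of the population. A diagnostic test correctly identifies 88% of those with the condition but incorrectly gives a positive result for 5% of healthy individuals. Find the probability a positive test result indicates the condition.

Let D = the rare event, + = positive/flagged.
P(D) = 1/5000
P(+|D) = 88/100 = 22/25
P(+|D') = 5/100 = 1/20
P(+) = P(+|D)P(D) + P(+|D')P(D')
     = \frac{22}{25} × \frac{1}{5000} + \frac{1}{20} × \frac{4999}{5000}
     = \frac{25083}{500000}
P(D|+) = P(+|D)P(D)/P(+) = \frac{88}{25083}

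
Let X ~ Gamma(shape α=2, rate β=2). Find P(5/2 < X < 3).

P(5/2 < X < 3) = ∫_{5/2}^{3} f(x) dx
where f(x) = 4 x e^{- 2 x}
= \frac{-7 + 6 e}{e^{6}}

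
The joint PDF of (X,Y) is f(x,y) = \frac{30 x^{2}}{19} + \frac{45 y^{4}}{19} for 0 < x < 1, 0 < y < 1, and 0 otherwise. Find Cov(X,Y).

E[XY] = ∫∫ xy × f(x,y) dx dy = \frac{15}{38}
E[X] = \frac{12}{19}
E[Y] = \frac{25}{38}
Cov(X,Y) = E[XY] - E[X]E[Y] = - \frac{15}{722}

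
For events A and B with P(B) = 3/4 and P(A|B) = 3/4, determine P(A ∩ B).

By definition, P(A|B) = P(A ∩ B) / P(B)
So P(A ∩ B) = P(A|B) × P(B)
= 3/4 × 3/4
= 9/16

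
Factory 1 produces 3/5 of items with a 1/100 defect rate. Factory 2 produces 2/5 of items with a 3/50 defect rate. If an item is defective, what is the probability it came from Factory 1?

Using Bayes' theorem:
P(F1) = 3/5, P(D|F1) = 1/100
P(F2) = 2/5, P(D|F2) = 3/50
P(D) = P(D|F1)P(F1) + P(D|F2)P(F2)
     = \frac{3}{100}
P(F1|D) = P(D|F1)P(F1) / P(D)
= \frac{1}{5}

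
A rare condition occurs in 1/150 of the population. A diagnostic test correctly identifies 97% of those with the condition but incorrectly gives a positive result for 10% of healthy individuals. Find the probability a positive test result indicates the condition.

Let D = the rare event, + = positive/flagged.
P(D) = 1/150
P(+|D) = 97/100
P(+|D') = 10/100 = 1/10
P(+) = P(+|D)P(D) + P(+|D')P(D')
     = \frac{97}{100} × \frac{1}{150} + \frac{1}{10} × \frac{149}{150}
     = \frac{529}{5000}
P(D|+) = P(+|D)P(D)/P(+) = \frac{97}{1587}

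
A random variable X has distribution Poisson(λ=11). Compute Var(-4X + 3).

For X ~ Poisson(λ=11):
Var(X) = 11
Var(-4X + 3) = (-4)² × Var(X) = 16 × 11 = 176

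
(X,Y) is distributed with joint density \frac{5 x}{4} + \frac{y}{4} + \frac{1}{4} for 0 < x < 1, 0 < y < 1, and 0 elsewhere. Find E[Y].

E[Y] = ∫_0^1 ∫_0^1 y × f(x,y) dx dy
= \frac{25}{48}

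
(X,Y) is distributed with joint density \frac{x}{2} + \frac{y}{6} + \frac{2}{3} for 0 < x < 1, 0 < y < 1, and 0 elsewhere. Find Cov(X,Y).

E[XY] = ∫∫ xy × f(x,y) dx dy = \frac{5}{18}
E[X] = \frac{13}{24}
E[Y] = \frac{37}{72}
Cov(X,Y) = E[XY] - E[X]E[Y] = - \frac{1}{1728}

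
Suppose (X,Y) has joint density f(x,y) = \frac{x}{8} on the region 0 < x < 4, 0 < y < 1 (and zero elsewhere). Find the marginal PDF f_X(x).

f_X(x) = ∫_0^1 f(x,y) dy
= ∫_0^1 \frac{x}{8} dy
= \frac{x}{8} for 0 < x < 4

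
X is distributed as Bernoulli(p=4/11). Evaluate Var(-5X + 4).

For X ~ Bernoulli(p=4/11):
Var(X) = \frac{28}{121}
Var(-5X + 4) = (-5)² × Var(X) = 25 × \frac{28}{121} = \frac{700}{121}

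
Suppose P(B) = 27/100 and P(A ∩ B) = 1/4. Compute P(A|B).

P(A|B) = P(A ∩ B) / P(B)
= (1/4) / (27/100)
= 25/27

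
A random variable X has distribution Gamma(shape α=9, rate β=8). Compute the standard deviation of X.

For X ~ Gamma(shape α=9, rate β=8):
Var(X) = \frac{9}{64}
SD(X) = √(Var(X)) = √(\frac{9}{64}) = \frac{3}{8}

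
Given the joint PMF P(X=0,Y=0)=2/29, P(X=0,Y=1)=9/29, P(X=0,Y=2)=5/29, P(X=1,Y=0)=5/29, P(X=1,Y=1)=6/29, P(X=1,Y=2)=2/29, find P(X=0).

P(X=0) = P(X=0,Y=0) + P(X=0,Y=1) + P(X=0,Y=2)
= 2/29 + 9/29 + 5/29
= 16/29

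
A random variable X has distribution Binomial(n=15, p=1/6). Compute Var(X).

For X ~ Binomial(n=15, p=1/6):
Var(X) = \frac{25}{12}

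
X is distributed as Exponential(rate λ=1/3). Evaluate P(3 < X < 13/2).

P(3 < X < 13/2) = ∫_{3}^{13/2} f(x) dx
where f(x) = \frac{e^{- \frac{x}{3}}}{3}
= - \frac{1}{e^{\frac{13}{6}}} + e^{-1}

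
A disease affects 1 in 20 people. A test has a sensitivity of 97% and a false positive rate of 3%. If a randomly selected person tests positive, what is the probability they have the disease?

Let D = the rare event, + = positive/flagged.
P(D) = 1/20
P(+|D) = 97/100
P(+|D') = 3/100
P(+) = P(+|D)P(D) + P(+|D')P(D')
     = \frac{97}{100} × \frac{1}{20} + \frac{3}{100} × \frac{19}{20}
     = \frac{77}{1000}
P(D|+) = P(+|D)P(D)/P(+) = \frac{97}{154}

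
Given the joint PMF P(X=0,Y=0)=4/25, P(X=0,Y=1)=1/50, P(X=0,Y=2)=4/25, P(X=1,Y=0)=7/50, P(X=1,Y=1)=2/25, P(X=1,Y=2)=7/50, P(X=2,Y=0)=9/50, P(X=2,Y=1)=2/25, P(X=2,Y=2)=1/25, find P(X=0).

P(X=0) = P(X=0,Y=0) + P(X=0,Y=1) + P(X=0,Y=2)
= 4/25 + 1/50 + 4/25
= 17/50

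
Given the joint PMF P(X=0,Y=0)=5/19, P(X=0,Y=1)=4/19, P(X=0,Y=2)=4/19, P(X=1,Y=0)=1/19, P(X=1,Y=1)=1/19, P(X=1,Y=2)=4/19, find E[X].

First find marginal of X:
P(X=0) = 13/19
P(X=1) = 6/19
E[X] = 0 × 13/19 + 1 × 6/19 = 6/19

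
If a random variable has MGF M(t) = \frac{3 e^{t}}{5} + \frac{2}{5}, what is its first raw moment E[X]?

To find E[X], compute M^(1)(0):
M^(1)(t) = \frac{3 e^{t}}{5}
M^(1)(0) = \frac{3}{5}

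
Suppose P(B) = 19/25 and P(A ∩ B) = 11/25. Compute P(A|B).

P(A|B) = P(A ∩ B) / P(B)
= (11/25) / (19/25)
= 11/19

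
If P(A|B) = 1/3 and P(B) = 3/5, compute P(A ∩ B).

By definition, P(A|B) = P(A ∩ B) / P(B)
So P(A ∩ B) = P(A|B) × P(B)
= 1/3 × 3/5
= 1/5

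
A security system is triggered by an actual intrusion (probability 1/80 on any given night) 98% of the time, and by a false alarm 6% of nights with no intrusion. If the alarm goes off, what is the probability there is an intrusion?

Let D = the rare event, + = positive/flagged.
P(D) = 1/80
P(+|D) = 98/100 = 49/50
P(+|D') = 6/100 = 3/50
P(+) = P(+|D)P(D) + P(+|D')P(D')
     = \frac{49}{50} × \frac{1}{80} + \frac{3}{50} × \frac{79}{80}
     = \frac{143}{2000}
P(D|+) = P(+|D)P(D)/P(+) = \frac{49}{286}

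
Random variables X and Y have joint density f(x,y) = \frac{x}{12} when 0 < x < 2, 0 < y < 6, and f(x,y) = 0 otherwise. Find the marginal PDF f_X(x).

f_X(x) = ∫_0^6 f(x,y) dy
= ∫_0^6 \frac{x}{12} dy
= \frac{x}{2} for 0 < x < 2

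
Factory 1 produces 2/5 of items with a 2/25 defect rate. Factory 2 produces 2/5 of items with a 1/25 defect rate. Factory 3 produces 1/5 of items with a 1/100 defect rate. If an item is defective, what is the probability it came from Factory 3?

Using Bayes' theorem:
P(F1) = 2/5, P(D|F1) = 2/25
P(F2) = 2/5, P(D|F2) = 1/25
P(F3) = 1/5, P(D|F3) = 1/100
P(D) = P(D|F1)P(F1) + P(D|F2)P(F2) + P(D|F3)P(F3)
     = \frac{1}{20}
P(F3|D) = P(D|F3)P(F3) / P(D)
= \frac{1}{25}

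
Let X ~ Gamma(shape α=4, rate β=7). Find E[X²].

Using the identity E[X²] = Var(X) + (E[X])²:
E[X] = \frac{4}{7}
Var(X) = \frac{4}{49}
E[X²] = \frac{4}{49} + (\frac{4}{7})²
= \frac{20}{49}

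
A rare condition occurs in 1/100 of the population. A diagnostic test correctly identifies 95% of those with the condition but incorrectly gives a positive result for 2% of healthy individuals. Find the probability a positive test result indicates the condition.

Let D = the rare event, + = positive/flagged.
P(D) = 1/100
P(+|D) = 95/100 = 19/20
P(+|D') = 2/100 = 1/50
P(+) = P(+|D)P(D) + P(+|D')P(D')
     = \frac{19}{20} × \frac{1}{100} + \frac{1}{50} × \frac{99}{100}
     = \frac{293}{10000}
P(D|+) = P(+|D)P(D)/P(+) = \frac{95}{293}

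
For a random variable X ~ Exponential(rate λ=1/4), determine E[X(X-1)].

E[X(X-1)] = E[X² - X] = E[X²] - E[X]
E[X] = 4
E[X²] = Var(X) + (E[X])² = 16 + (4)² = 32
E[X(X-1)] = 32 - 4 = 28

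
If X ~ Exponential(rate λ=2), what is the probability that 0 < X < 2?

P(0 < X < 2) = ∫_{0}^{2} f(x) dx
where f(x) = 2 e^{- 2 x}
= 1 - e^{-4}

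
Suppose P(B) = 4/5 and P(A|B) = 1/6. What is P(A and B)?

By definition, P(A|B) = P(A ∩ B) / P(B)
So P(A ∩ B) = P(A|B) × P(B)
= 1/6 × 4/5
= 2/15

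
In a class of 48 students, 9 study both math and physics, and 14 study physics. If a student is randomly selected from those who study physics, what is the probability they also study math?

P(A ∩ B) = 9/48 = 3/16
P(B) = 14/48 = 7/24
P(A|B) = P(A ∩ B) / P(B) = (3/16) / (7/24) = 9/14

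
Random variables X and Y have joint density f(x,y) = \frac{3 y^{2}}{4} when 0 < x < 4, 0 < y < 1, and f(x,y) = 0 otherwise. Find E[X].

f_X(x) = ∫_0^1 \frac{3 y^{2}}{4} dy = \frac{1}{4}
E[X] = ∫_0^4 x × (\frac{1}{4}) dx = 2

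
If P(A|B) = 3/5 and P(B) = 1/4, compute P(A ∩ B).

By definition, P(A|B) = P(A ∩ B) / P(B)
So P(A ∩ B) = P(A|B) × P(B)
= 3/5 × 1/4
= 3/20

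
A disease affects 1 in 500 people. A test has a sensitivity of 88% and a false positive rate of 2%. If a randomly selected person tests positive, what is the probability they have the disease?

Let D = the rare event, + = positive/flagged.
P(D) = 1/500
P(+|D) = 88/100 = 22/25
P(+|D') = 2/100 = 1/50
P(+) = P(+|D)P(D) + P(+|D')P(D')
     = \frac{22}{25} × \frac{1}{500} + \frac{1}{50} × \frac{499}{500}
     = \frac{543}{25000}
P(D|+) = P(+|D)P(D)/P(+) = \frac{44}{543}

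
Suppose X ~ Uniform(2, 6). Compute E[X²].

Using the identity E[X²] = Var(X) + (E[X])²:
E[X] = 4
Var(X) = \frac{4}{3}
E[X²] = \frac{4}{3} + (4)²
= \frac{52}{3}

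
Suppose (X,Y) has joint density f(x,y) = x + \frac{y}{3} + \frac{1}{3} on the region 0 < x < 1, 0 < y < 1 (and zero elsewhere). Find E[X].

E[X] = ∫_0^1 ∫_0^1 x × f(x,y) dy dx
= ∫_0^1 ∫_0^1 x × (x + \frac{y}{3} + \frac{1}{3}) dy dx
= \frac{7}{12}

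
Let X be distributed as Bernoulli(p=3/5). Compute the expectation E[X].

For X ~ Bernoulli(p=3/5), the expected value is:
E[X] = \frac{3}{5}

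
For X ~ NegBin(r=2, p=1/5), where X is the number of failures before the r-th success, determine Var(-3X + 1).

For X ~ NegBin(r=2, p=1/5), where X is the number of failures before the r-th success:
Var(X) = 40
Var(-3X + 1) = (-3)² × Var(X) = 9 × 40 = 360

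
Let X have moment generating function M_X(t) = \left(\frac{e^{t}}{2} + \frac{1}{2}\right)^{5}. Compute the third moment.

To find E[X^3], compute M^(3)(0):
M^(1)(t) = \frac{5 \left(\frac{e^{t}}{2} + \frac{1}{2}\right)^{4} e^{t}}{2}
M^(2)(t) = \frac{5 \left(\frac{e^{t}}{2} + \frac{1}{2}\right)^{4} e^{t}}{2} + 5 \left(\frac{e^{t}}{2} + \frac{1}{2}\right)^{3} e^{2 t}
M^(3)(t) = \frac{5 \left(\frac{e^{t}}{2} + \frac{1}{2}\right)^{4} e^{t}}{2} + 15 \left(\frac{e^{t}}{2} + \frac{1}{2}\right)^{3} e^{2 t} + \frac{15 \left(\frac{e^{t}}{2} + \frac{1}{2}\right)^{2} e^{3 t}}{2}
M^(3)(0) = 25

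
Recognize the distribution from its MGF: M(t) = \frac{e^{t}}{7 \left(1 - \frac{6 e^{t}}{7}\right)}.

The MGF M(t) = \frac{e^{t}}{7 \left(1 - \frac{6 e^{t}}{7}\right)} is the standard form for the Geometric distribution.
Comparing with the known MGF formula identifies: Geometric(p=1/7), X = trial number of first success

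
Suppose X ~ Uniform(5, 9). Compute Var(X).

For X ~ Uniform(5, 9):
Var(X) = \frac{4}{3}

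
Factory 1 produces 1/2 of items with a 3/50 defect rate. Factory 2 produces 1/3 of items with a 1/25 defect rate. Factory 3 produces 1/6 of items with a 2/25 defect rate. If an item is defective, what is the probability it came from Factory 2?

Using Bayes' theorem:
P(F1) = 1/2, P(D|F1) = 3/50
P(F2) = 1/3, P(D|F2) = 1/25
P(F3) = 1/6, P(D|F3) = 2/25
P(D) = P(D|F1)P(F1) + P(D|F2)P(F2) + P(D|F3)P(F3)
     = \frac{17}{300}
P(F2|D) = P(D|F2)P(F2) / P(D)
= \frac{4}{17}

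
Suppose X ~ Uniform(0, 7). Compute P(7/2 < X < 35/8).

P(7/2 < X < 35/8) = ∫_{7/2}^{35/8} f(x) dx
where f(x) = \frac{1}{7}
= \frac{1}{8}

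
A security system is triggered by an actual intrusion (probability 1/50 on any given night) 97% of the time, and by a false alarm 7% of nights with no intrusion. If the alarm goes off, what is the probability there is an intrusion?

Let D = the rare event, + = positive/flagged.
P(D) = 1/50
P(+|D) = 97/100
P(+|D') = 7/100
P(+) = P(+|D)P(D) + P(+|D')P(D')
     = \frac{97}{100} × \frac{1}{50} + \frac{7}{100} × \frac{49}{50}
     = \frac{11}{125}
P(D|+) = P(+|D)P(D)/P(+) = \frac{97}{440}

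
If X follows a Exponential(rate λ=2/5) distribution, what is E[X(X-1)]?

E[X(X-1)] = E[X² - X] = E[X²] - E[X]
E[X] = \frac{5}{2}
E[X²] = Var(X) + (E[X])² = \frac{25}{4} + (\frac{5}{2})² = \frac{25}{2}
E[X(X-1)] = \frac{25}{2} - \frac{5}{2} = 10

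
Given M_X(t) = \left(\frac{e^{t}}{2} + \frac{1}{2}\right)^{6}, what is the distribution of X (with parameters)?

The MGF M(t) = \left(\frac{e^{t}}{2} + \frac{1}{2}\right)^{6} is the standard form for the Binomial distribution.
Comparing with the known MGF formula identifies: Binomial(n=6, p=1/2)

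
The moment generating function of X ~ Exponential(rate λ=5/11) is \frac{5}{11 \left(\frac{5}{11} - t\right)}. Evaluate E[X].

To find E[X], compute M^(1)(0):
M^(1)(t) = \frac{5}{11 \left(\frac{5}{11} - t\right)^{2}}
M^(1)(0) = \frac{11}{5}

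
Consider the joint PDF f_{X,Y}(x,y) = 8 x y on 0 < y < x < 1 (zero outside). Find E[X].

f_X(x) = ∫_0^x 8 x y dy = 4 x^{3}
E[X] = ∫_0^1 x × (4 x^{3}) dx = \frac{4}{5}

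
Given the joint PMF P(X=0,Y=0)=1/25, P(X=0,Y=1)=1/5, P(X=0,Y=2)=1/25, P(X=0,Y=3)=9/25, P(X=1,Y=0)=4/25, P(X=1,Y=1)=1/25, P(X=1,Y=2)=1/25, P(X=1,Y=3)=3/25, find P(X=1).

P(X=1) = P(X=1,Y=0) + P(X=1,Y=1) + P(X=1,Y=2) + P(X=1,Y=3)
= 4/25 + 1/25 + 1/25 + 3/25
= 9/25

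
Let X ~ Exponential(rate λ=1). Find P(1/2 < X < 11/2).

P(1/2 < X < 11/2) = ∫_{1/2}^{11/2} f(x) dx
where f(x) = e^{- x}
= - \frac{1 - e^{5}}{e^{\frac{11}{2}}}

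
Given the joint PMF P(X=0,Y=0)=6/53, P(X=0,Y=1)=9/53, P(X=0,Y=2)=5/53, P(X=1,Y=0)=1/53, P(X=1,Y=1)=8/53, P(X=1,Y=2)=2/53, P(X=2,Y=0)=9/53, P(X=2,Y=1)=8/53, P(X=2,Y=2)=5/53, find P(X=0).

P(X=0) = P(X=0,Y=0) + P(X=0,Y=1) + P(X=0,Y=2)
= 6/53 + 9/53 + 5/53
= 20/53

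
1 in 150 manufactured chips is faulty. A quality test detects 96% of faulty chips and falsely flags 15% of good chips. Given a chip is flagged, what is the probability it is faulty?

Let D = the rare event, + = positive/flagged.
P(D) = 1/150
P(+|D) = 96/100 = 24/25
P(+|D') = 15/100 = 3/20
P(+) = P(+|D)P(D) + P(+|D')P(D')
     = \frac{24}{25} × \frac{1}{150} + \frac{3}{20} × \frac{149}{150}
     = \frac{777}{5000}
P(D|+) = P(+|D)P(D)/P(+) = \frac{32}{777}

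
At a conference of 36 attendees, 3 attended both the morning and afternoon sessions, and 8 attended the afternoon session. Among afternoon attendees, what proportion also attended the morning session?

P(A ∩ B) = 3/36 = 1/12
P(B) = 8/36 = 2/9
P(A|B) = P(A ∩ B) / P(B) = (1/12) / (2/9) = 3/8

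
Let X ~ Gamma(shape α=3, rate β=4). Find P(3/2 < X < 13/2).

P(3/2 < X < 13/2) = ∫_{3/2}^{13/2} f(x) dx
where f(x) = 32 x^{2} e^{- 4 x}
= \frac{5 \left(-73 + 5 e^{20}\right)}{e^{26}}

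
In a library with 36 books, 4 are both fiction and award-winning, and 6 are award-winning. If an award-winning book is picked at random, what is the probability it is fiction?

P(A ∩ B) = 4/36 = 1/9
P(B) = 6/36 = 1/6
P(A|B) = P(A ∩ B) / P(B) = (1/9) / (1/6) = 2/3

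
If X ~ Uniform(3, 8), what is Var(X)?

For X ~ Uniform(3, 8):
Var(X) = \frac{25}{12}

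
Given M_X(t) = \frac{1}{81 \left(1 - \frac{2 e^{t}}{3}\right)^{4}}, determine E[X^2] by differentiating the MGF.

To find E[X^2], compute M^(2)(0):
M^(1)(t) = \frac{8 e^{t}}{243 \left(1 - \frac{2 e^{t}}{3}\right)^{5}}
M^(2)(t) = \frac{8 e^{t}}{243 \left(1 - \frac{2 e^{t}}{3}\right)^{5}} + \frac{80 e^{2 t}}{729 \left(1 - \frac{2 e^{t}}{3}\right)^{6}}
M^(2)(0) = 88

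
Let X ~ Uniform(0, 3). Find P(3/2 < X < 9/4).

P(3/2 < X < 9/4) = ∫_{3/2}^{9/4} f(x) dx
where f(x) = \frac{1}{3}
= \frac{1}{4}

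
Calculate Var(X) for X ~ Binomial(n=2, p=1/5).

For X ~ Binomial(n=2, p=1/5):
Var(X) = \frac{8}{25}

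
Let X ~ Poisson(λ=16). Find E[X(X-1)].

E[X(X-1)] = E[X² - X] = E[X²] - E[X]
E[X] = 16
E[X²] = Var(X) + (E[X])² = 16 + (16)² = 272
E[X(X-1)] = 272 - 16 = 256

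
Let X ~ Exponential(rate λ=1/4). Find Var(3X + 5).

For X ~ Exponential(rate λ=1/4):
Var(X) = 16
Var(3X + 5) = (3)² × Var(X) = 9 × 16 = 144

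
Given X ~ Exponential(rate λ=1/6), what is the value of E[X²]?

Using the identity E[X²] = Var(X) + (E[X])²:
E[X] = 6
Var(X) = 36
E[X²] = 36 + (6)²
= 72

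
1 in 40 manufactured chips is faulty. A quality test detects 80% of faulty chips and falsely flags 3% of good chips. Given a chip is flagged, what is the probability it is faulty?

Let D = the rare event, + = positive/flagged.
P(D) = 1/40
P(+|D) = 80/100 = 4/5
P(+|D') = 3/100
P(+) = P(+|D)P(D) + P(+|D')P(D')
     = \frac{4}{5} × \frac{1}{40} + \frac{3}{100} × \frac{39}{40}
     = \frac{197}{4000}
P(D|+) = P(+|D)P(D)/P(+) = \frac{80}{197}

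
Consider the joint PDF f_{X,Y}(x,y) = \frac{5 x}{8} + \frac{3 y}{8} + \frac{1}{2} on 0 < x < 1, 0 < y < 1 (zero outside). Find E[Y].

E[Y] = ∫_0^1 ∫_0^1 y × f(x,y) dx dy
= \frac{17}{32}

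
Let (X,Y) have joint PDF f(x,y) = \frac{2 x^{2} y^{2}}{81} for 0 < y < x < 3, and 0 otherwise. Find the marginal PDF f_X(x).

f_X(x) = ∫_0^x \frac{2 x^{2} y^{2}}{81} dy = \frac{2 x^{5}}{243}
for 0 < x < 3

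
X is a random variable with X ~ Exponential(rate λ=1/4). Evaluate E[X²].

Using the identity E[X²] = Var(X) + (E[X])²:
E[X] = 4
Var(X) = 16
E[X²] = 16 + (4)²
= 32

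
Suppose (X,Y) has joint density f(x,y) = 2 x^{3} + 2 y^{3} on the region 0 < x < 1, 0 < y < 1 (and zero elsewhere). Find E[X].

E[X] = ∫_0^1 ∫_0^1 x × f(x,y) dy dx
= ∫_0^1 ∫_0^1 x × (2 x^{3} + 2 y^{3}) dy dx
= \frac{13}{20}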